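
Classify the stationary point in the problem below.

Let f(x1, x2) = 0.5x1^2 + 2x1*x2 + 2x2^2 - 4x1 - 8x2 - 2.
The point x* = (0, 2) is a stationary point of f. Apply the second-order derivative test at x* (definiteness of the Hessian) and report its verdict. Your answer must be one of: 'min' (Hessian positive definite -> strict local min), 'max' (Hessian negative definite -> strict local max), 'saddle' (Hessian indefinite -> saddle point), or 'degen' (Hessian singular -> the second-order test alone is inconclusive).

Compute the Hessian H = grad^2 f:
  H = [[1, 2], [2, 4]]
Verify stationarity: grad f(x*) = H x* + g = (0, 0).
Eigenvalues of H: 0, 5.
H has a zero eigenvalue (singular; positive semidefinite but not definite), so H is neither positive definite, negative definite, nor indefinite. The second-order test alone is inconclusive -> degen.
(Indeed, f is constant along the null direction of H through x*, so x* is not a strict local extremum.)

degen


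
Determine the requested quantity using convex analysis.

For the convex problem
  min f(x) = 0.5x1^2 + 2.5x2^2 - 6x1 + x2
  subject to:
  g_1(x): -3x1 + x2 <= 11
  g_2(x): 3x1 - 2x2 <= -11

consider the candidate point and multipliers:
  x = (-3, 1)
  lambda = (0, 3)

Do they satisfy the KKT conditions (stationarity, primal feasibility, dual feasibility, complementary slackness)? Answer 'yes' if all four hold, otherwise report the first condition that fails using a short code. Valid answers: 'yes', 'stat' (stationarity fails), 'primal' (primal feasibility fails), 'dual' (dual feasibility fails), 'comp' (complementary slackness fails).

Gradient of f: grad f(x) = Q x + c = (-9, 6)
Constraint values g_i(x) = a_i^T x - b_i:
  g_1((-3, 1)) = -1
  g_2((-3, 1)) = 0
Stationarity residual: grad f(x) + sum_i lambda_i a_i = (0, 0)
  -> stationarity OK
Primal feasibility (all g_i <= 0): OK
Dual feasibility (all lambda_i >= 0): OK
Complementary slackness (lambda_i * g_i(x) = 0 for all i): OK

Verdict: yes, KKT holds.

yes


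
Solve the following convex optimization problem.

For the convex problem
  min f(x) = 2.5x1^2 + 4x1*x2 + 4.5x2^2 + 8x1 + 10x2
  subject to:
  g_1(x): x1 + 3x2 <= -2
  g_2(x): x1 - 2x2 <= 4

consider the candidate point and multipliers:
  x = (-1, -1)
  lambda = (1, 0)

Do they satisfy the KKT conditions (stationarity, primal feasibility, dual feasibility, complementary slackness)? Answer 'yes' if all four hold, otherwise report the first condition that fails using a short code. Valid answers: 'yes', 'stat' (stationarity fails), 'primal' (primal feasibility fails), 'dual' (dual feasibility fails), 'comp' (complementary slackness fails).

Gradient of f: grad f(x) = Q x + c = (-1, -3)
Constraint values g_i(x) = a_i^T x - b_i:
  g_1((-1, -1)) = -2
  g_2((-1, -1)) = -3
Stationarity residual: grad f(x) + sum_i lambda_i a_i = (0, 0)
  -> stationarity OK
Primal feasibility (all g_i <= 0): OK
Dual feasibility (all lambda_i >= 0): OK
Complementary slackness (lambda_i * g_i(x) = 0 for all i): FAILS

Verdict: the first failing condition is complementary_slackness -> comp.

comp


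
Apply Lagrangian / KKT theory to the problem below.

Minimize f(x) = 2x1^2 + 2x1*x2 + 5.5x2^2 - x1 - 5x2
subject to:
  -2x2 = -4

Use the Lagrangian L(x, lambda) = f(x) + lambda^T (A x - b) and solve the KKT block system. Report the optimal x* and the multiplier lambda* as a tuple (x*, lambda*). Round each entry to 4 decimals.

Form the Lagrangian:
  L(x, lambda) = (1/2) x^T Q x + c^T x + lambda^T (A x - b)
Stationarity (grad_x L = 0): Q x + c + A^T lambda = 0.
Primal feasibility: A x = b.

This gives the KKT block system:
  [ Q   A^T ] [ x     ]   [-c ]
  [ A    0  ] [ lambda ] = [ b ]

Solving the linear system:
  x*      = (-0.75, 2)
  lambda* = (7.75)
  f(x*)   = 10.875

x* = (-0.75, 2), lambda* = (7.75)


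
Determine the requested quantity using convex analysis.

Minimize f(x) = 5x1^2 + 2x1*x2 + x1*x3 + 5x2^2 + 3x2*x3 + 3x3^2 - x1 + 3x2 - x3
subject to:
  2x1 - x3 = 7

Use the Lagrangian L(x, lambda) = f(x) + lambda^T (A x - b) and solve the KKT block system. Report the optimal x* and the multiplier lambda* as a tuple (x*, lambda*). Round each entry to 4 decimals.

Form the Lagrangian:
  L(x, lambda) = (1/2) x^T Q x + c^T x + lambda^T (A x - b)
Stationarity (grad_x L = 0): Q x + c + A^T lambda = 0.
Primal feasibility: A x = b.

This gives the KKT block system:
  [ Q   A^T ] [ x     ]   [-c ]
  [ A    0  ] [ lambda ] = [ b ]

Solving the linear system:
  x*      = (2.519, -0.2152, -1.962)
  lambda* = (-10.8987)
  f(x*)   = 37.5443

x* = (2.519, -0.2152, -1.962), lambda* = (-10.8987)


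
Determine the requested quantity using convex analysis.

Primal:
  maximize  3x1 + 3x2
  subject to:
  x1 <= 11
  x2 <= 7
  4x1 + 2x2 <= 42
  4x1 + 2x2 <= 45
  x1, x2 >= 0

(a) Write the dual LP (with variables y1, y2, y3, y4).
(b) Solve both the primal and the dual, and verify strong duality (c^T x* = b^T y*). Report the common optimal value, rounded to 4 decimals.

The standard primal-dual pair for 'max c^T x s.t. A x <= b, x >= 0' is:
  Dual:  min b^T y  s.t.  A^T y >= c,  y >= 0.

So the dual LP is:
  minimize  11y1 + 7y2 + 42y3 + 45y4
  subject to:
    y1 + 4y3 + 4y4 >= 3
    y2 + 2y3 + 2y4 >= 3
    y1, y2, y3, y4 >= 0

Solving the primal: x* = (7, 7).
  primal value c^T x* = 42.
Solving the dual: y* = (0, 1.5, 0.75, 0).
  dual value b^T y* = 42.
Strong duality: c^T x* = b^T y*. Confirmed.

42


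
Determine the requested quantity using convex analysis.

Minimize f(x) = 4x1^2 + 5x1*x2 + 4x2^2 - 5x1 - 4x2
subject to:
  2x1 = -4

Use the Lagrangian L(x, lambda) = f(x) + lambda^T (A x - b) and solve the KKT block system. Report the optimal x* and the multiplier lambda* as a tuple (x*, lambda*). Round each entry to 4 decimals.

Form the Lagrangian:
  L(x, lambda) = (1/2) x^T Q x + c^T x + lambda^T (A x - b)
Stationarity (grad_x L = 0): Q x + c + A^T lambda = 0.
Primal feasibility: A x = b.

This gives the KKT block system:
  [ Q   A^T ] [ x     ]   [-c ]
  [ A    0  ] [ lambda ] = [ b ]

Solving the linear system:
  x*      = (-2, 1.75)
  lambda* = (6.125)
  f(x*)   = 13.75

x* = (-2, 1.75), lambda* = (6.125)


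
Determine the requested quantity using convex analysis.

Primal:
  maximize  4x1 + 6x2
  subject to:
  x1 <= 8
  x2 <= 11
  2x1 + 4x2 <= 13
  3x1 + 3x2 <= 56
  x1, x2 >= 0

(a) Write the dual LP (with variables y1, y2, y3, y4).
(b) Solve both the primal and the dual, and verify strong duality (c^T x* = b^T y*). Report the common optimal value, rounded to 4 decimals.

The standard primal-dual pair for 'max c^T x s.t. A x <= b, x >= 0' is:
  Dual:  min b^T y  s.t.  A^T y >= c,  y >= 0.

So the dual LP is:
  minimize  8y1 + 11y2 + 13y3 + 56y4
  subject to:
    y1 + 2y3 + 3y4 >= 4
    y2 + 4y3 + 3y4 >= 6
    y1, y2, y3, y4 >= 0

Solving the primal: x* = (6.5, 0).
  primal value c^T x* = 26.
Solving the dual: y* = (0, 0, 2, 0).
  dual value b^T y* = 26.
Strong duality: c^T x* = b^T y*. Confirmed.

26


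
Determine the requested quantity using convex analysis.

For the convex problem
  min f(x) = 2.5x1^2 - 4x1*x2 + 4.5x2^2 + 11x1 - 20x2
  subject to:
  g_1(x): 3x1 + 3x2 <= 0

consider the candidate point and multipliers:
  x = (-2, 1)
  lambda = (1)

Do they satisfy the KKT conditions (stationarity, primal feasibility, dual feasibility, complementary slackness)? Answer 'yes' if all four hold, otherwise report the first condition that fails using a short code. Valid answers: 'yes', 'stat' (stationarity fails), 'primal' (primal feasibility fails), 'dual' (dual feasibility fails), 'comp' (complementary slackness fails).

Gradient of f: grad f(x) = Q x + c = (-3, -3)
Constraint values g_i(x) = a_i^T x - b_i:
  g_1((-2, 1)) = -3
Stationarity residual: grad f(x) + sum_i lambda_i a_i = (0, 0)
  -> stationarity OK
Primal feasibility (all g_i <= 0): OK
Dual feasibility (all lambda_i >= 0): OK
Complementary slackness (lambda_i * g_i(x) = 0 for all i): FAILS

Verdict: the first failing condition is complementary_slackness -> comp.

comp


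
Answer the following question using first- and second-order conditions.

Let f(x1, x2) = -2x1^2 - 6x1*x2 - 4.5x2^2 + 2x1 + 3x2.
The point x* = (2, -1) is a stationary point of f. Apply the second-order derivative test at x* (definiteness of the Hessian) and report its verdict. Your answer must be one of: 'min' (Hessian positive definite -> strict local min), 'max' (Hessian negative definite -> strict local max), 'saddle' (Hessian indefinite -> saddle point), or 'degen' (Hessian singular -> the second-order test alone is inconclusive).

Compute the Hessian H = grad^2 f:
  H = [[-4, -6], [-6, -9]]
Verify stationarity: grad f(x*) = H x* + g = (0, 0).
Eigenvalues of H: -13, 0.
H has a zero eigenvalue (singular; negative semidefinite but not definite), so H is neither positive definite, negative definite, nor indefinite. The second-order test alone is inconclusive -> degen.
(Indeed, f is constant along the null direction of H through x*, so x* is not a strict local extremum.)

degen


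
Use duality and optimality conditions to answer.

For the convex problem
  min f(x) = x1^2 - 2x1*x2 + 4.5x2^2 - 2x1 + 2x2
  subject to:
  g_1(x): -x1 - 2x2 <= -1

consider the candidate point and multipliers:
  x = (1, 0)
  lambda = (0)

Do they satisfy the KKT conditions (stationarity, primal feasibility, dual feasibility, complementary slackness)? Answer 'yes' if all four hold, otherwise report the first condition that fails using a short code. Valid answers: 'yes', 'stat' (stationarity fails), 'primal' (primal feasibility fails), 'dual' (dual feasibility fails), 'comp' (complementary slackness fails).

Gradient of f: grad f(x) = Q x + c = (0, 0)
Constraint values g_i(x) = a_i^T x - b_i:
  g_1((1, 0)) = 0
Stationarity residual: grad f(x) + sum_i lambda_i a_i = (0, 0)
  -> stationarity OK
Primal feasibility (all g_i <= 0): OK
Dual feasibility (all lambda_i >= 0): OK
Complementary slackness (lambda_i * g_i(x) = 0 for all i): OK

Verdict: yes, KKT holds.

yes


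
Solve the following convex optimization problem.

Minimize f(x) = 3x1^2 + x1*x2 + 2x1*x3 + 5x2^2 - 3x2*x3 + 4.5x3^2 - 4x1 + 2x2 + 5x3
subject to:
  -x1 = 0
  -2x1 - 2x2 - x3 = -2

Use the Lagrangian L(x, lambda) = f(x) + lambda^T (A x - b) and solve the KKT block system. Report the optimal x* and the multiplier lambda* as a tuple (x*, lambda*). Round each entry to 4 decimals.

Form the Lagrangian:
  L(x, lambda) = (1/2) x^T Q x + c^T x + lambda^T (A x - b)
Stationarity (grad_x L = 0): Q x + c + A^T lambda = 0.
Primal feasibility: A x = b.

This gives the KKT block system:
  [ Q   A^T ] [ x     ]   [-c ]
  [ A    0  ] [ lambda ] = [ b ]

Solving the linear system:
  x*      = (0, 0.8621, 0.2759)
  lambda* = (-12.3793, 4.8966)
  f(x*)   = 6.4483

x* = (0, 0.8621, 0.2759), lambda* = (-12.3793, 4.8966)


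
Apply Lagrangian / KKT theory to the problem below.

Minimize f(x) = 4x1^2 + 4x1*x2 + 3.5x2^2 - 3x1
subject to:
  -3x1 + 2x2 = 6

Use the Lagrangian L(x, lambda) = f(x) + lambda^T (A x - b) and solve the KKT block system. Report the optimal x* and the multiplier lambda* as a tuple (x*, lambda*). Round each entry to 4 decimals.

Form the Lagrangian:
  L(x, lambda) = (1/2) x^T Q x + c^T x + lambda^T (A x - b)
Stationarity (grad_x L = 0): Q x + c + A^T lambda = 0.
Primal feasibility: A x = b.

This gives the KKT block system:
  [ Q   A^T ] [ x     ]   [-c ]
  [ A    0  ] [ lambda ] = [ b ]

Solving the linear system:
  x*      = (-1.1329, 1.3007)
  lambda* = (-2.2867)
  f(x*)   = 8.5594

x* = (-1.1329, 1.3007), lambda* = (-2.2867)


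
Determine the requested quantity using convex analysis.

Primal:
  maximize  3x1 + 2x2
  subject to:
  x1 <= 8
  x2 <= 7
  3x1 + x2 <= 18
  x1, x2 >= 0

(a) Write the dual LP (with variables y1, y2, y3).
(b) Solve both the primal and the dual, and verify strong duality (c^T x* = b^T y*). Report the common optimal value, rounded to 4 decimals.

The standard primal-dual pair for 'max c^T x s.t. A x <= b, x >= 0' is:
  Dual:  min b^T y  s.t.  A^T y >= c,  y >= 0.

So the dual LP is:
  minimize  8y1 + 7y2 + 18y3
  subject to:
    y1 + 3y3 >= 3
    y2 + y3 >= 2
    y1, y2, y3 >= 0

Solving the primal: x* = (3.6667, 7).
  primal value c^T x* = 25.
Solving the dual: y* = (0, 1, 1).
  dual value b^T y* = 25.
Strong duality: c^T x* = b^T y*. Confirmed.

25


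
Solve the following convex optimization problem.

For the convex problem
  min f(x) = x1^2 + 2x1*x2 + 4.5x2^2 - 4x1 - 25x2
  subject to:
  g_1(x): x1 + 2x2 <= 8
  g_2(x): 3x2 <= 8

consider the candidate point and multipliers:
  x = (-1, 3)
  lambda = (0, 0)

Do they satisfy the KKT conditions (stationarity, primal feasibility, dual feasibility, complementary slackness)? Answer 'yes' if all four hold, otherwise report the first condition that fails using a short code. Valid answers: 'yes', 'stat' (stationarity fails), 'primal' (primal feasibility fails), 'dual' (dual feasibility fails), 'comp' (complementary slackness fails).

Gradient of f: grad f(x) = Q x + c = (0, 0)
Constraint values g_i(x) = a_i^T x - b_i:
  g_1((-1, 3)) = -3
  g_2((-1, 3)) = 1
Stationarity residual: grad f(x) + sum_i lambda_i a_i = (0, 0)
  -> stationarity OK
Primal feasibility (all g_i <= 0): FAILS
Dual feasibility (all lambda_i >= 0): OK
Complementary slackness (lambda_i * g_i(x) = 0 for all i): OK

Verdict: the first failing condition is primal_feasibility -> primal.

primal


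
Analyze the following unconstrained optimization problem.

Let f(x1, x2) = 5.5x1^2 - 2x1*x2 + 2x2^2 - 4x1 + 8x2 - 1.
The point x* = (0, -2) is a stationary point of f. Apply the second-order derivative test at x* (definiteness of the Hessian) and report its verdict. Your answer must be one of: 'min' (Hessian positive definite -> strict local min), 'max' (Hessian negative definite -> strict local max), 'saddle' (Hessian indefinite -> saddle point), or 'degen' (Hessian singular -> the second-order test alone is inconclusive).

Compute the Hessian H = grad^2 f:
  H = [[11, -2], [-2, 4]]
Verify stationarity: grad f(x*) = H x* + g = (0, 0).
Eigenvalues of H: 3.4689, 11.5311.
Both eigenvalues > 0, so H is positive definite -> x* is a strict local min.

min


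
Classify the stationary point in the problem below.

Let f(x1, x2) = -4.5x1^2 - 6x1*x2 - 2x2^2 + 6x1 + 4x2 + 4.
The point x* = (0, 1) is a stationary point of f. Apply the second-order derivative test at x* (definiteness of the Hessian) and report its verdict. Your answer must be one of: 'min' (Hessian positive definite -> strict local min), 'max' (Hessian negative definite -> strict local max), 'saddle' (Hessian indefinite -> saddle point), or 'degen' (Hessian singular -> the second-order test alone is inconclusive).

Compute the Hessian H = grad^2 f:
  H = [[-9, -6], [-6, -4]]
Verify stationarity: grad f(x*) = H x* + g = (0, 0).
Eigenvalues of H: -13, 0.
H has a zero eigenvalue (singular; negative semidefinite but not definite), so H is neither positive definite, negative definite, nor indefinite. The second-order test alone is inconclusive -> degen.
(Indeed, f is constant along the null direction of H through x*, so x* is not a strict local extremum.)

degen


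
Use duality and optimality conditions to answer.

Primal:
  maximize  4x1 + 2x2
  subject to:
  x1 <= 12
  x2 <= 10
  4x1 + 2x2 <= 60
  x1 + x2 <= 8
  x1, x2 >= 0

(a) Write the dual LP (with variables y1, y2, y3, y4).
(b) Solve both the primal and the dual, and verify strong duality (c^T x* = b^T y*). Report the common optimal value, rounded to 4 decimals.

The standard primal-dual pair for 'max c^T x s.t. A x <= b, x >= 0' is:
  Dual:  min b^T y  s.t.  A^T y >= c,  y >= 0.

So the dual LP is:
  minimize  12y1 + 10y2 + 60y3 + 8y4
  subject to:
    y1 + 4y3 + y4 >= 4
    y2 + 2y3 + y4 >= 2
    y1, y2, y3, y4 >= 0

Solving the primal: x* = (8, 0).
  primal value c^T x* = 32.
Solving the dual: y* = (0, 0, 0, 4).
  dual value b^T y* = 32.
Strong duality: c^T x* = b^T y*. Confirmed.

32


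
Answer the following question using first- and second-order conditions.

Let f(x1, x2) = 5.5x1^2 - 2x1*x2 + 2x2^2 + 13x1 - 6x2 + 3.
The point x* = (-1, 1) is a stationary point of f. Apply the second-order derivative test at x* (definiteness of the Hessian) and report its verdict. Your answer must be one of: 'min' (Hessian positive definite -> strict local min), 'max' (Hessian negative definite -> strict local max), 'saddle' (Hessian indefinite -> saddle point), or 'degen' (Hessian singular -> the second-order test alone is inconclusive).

Compute the Hessian H = grad^2 f:
  H = [[11, -2], [-2, 4]]
Verify stationarity: grad f(x*) = H x* + g = (0, 0).
Eigenvalues of H: 3.4689, 11.5311.
Both eigenvalues > 0, so H is positive definite -> x* is a strict local min.

min


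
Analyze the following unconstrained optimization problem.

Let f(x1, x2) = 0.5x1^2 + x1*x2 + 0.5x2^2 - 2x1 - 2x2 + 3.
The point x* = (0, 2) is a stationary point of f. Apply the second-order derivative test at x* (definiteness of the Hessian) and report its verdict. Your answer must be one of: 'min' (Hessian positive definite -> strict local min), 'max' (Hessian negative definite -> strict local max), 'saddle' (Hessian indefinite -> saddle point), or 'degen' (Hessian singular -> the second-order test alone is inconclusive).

Compute the Hessian H = grad^2 f:
  H = [[1, 1], [1, 1]]
Verify stationarity: grad f(x*) = H x* + g = (0, 0).
Eigenvalues of H: 0, 2.
H has a zero eigenvalue (singular; positive semidefinite but not definite), so H is neither positive definite, negative definite, nor indefinite. The second-order test alone is inconclusive -> degen.
(Indeed, f is constant along the null direction of H through x*, so x* is not a strict local extremum.)

degen


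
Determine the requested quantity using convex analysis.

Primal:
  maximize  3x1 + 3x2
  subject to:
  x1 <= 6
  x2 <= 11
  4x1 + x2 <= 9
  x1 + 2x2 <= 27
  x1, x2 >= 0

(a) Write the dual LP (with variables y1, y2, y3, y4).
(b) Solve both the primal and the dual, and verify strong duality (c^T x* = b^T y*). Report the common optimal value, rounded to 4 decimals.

The standard primal-dual pair for 'max c^T x s.t. A x <= b, x >= 0' is:
  Dual:  min b^T y  s.t.  A^T y >= c,  y >= 0.

So the dual LP is:
  minimize  6y1 + 11y2 + 9y3 + 27y4
  subject to:
    y1 + 4y3 + y4 >= 3
    y2 + y3 + 2y4 >= 3
    y1, y2, y3, y4 >= 0

Solving the primal: x* = (0, 9).
  primal value c^T x* = 27.
Solving the dual: y* = (0, 0, 3, 0).
  dual value b^T y* = 27.
Strong duality: c^T x* = b^T y*. Confirmed.

27


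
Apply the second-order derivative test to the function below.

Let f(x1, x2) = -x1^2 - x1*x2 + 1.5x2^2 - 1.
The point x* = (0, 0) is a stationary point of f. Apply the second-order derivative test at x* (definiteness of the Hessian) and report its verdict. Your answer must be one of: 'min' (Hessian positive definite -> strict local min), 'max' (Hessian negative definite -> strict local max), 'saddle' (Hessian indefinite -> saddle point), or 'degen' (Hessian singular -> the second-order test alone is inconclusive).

Compute the Hessian H = grad^2 f:
  H = [[-2, -1], [-1, 3]]
Verify stationarity: grad f(x*) = H x* + g = (0, 0).
Eigenvalues of H: -2.1926, 3.1926.
Eigenvalues have mixed signs, so H is indefinite -> x* is a saddle point.

saddle


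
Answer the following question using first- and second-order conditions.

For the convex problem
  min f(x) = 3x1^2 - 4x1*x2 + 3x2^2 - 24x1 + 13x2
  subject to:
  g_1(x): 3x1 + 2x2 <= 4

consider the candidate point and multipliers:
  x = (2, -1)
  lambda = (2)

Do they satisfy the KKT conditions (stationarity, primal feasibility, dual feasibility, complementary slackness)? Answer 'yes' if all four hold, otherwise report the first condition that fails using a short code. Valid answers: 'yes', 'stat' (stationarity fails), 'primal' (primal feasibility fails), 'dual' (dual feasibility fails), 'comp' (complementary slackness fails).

Gradient of f: grad f(x) = Q x + c = (-8, -1)
Constraint values g_i(x) = a_i^T x - b_i:
  g_1((2, -1)) = 0
Stationarity residual: grad f(x) + sum_i lambda_i a_i = (-2, 3)
  -> stationarity FAILS
Primal feasibility (all g_i <= 0): OK
Dual feasibility (all lambda_i >= 0): OK
Complementary slackness (lambda_i * g_i(x) = 0 for all i): OK

Verdict: the first failing condition is stationarity -> stat.

stat


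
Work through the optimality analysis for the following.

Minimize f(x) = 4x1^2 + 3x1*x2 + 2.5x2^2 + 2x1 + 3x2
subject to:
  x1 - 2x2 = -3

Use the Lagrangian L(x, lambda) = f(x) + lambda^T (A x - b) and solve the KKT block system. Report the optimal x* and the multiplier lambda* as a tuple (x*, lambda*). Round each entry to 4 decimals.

Form the Lagrangian:
  L(x, lambda) = (1/2) x^T Q x + c^T x + lambda^T (A x - b)
Stationarity (grad_x L = 0): Q x + c + A^T lambda = 0.
Primal feasibility: A x = b.

This gives the KKT block system:
  [ Q   A^T ] [ x     ]   [-c ]
  [ A    0  ] [ lambda ] = [ b ]

Solving the linear system:
  x*      = (-0.9592, 1.0204)
  lambda* = (2.6122)
  f(x*)   = 4.4898

x* = (-0.9592, 1.0204), lambda* = (2.6122)


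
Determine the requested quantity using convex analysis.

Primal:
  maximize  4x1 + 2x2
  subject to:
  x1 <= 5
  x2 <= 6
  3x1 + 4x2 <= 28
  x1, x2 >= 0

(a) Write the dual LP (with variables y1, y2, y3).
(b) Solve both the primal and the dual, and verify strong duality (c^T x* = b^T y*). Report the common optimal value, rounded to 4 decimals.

The standard primal-dual pair for 'max c^T x s.t. A x <= b, x >= 0' is:
  Dual:  min b^T y  s.t.  A^T y >= c,  y >= 0.

So the dual LP is:
  minimize  5y1 + 6y2 + 28y3
  subject to:
    y1 + 3y3 >= 4
    y2 + 4y3 >= 2
    y1, y2, y3 >= 0

Solving the primal: x* = (5, 3.25).
  primal value c^T x* = 26.5.
Solving the dual: y* = (2.5, 0, 0.5).
  dual value b^T y* = 26.5.
Strong duality: c^T x* = b^T y*. Confirmed.

26.5


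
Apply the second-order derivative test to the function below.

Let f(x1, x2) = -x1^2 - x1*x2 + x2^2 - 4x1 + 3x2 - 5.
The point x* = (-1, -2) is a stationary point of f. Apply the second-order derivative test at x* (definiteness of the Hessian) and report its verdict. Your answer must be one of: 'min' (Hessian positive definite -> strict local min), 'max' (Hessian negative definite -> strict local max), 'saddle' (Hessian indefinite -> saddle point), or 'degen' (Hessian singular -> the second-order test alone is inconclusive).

Compute the Hessian H = grad^2 f:
  H = [[-2, -1], [-1, 2]]
Verify stationarity: grad f(x*) = H x* + g = (0, 0).
Eigenvalues of H: -2.2361, 2.2361.
Eigenvalues have mixed signs, so H is indefinite -> x* is a saddle point.

saddle


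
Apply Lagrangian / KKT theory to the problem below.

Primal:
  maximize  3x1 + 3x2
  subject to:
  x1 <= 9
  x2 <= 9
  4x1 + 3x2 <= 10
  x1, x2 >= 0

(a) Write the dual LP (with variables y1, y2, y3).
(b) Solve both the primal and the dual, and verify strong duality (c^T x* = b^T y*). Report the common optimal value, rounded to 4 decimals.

The standard primal-dual pair for 'max c^T x s.t. A x <= b, x >= 0' is:
  Dual:  min b^T y  s.t.  A^T y >= c,  y >= 0.

So the dual LP is:
  minimize  9y1 + 9y2 + 10y3
  subject to:
    y1 + 4y3 >= 3
    y2 + 3y3 >= 3
    y1, y2, y3 >= 0

Solving the primal: x* = (0, 3.3333).
  primal value c^T x* = 10.
Solving the dual: y* = (0, 0, 1).
  dual value b^T y* = 10.
Strong duality: c^T x* = b^T y*. Confirmed.

10


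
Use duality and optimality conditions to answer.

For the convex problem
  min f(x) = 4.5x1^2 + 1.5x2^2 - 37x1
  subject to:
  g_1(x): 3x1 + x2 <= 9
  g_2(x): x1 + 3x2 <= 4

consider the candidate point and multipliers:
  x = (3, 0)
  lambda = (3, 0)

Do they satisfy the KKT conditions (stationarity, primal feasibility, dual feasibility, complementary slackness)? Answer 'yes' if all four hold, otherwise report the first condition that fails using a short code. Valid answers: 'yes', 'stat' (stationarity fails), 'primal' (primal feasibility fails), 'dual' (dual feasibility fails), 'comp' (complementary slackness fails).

Gradient of f: grad f(x) = Q x + c = (-10, 0)
Constraint values g_i(x) = a_i^T x - b_i:
  g_1((3, 0)) = 0
  g_2((3, 0)) = -1
Stationarity residual: grad f(x) + sum_i lambda_i a_i = (-1, 3)
  -> stationarity FAILS
Primal feasibility (all g_i <= 0): OK
Dual feasibility (all lambda_i >= 0): OK
Complementary slackness (lambda_i * g_i(x) = 0 for all i): OK

Verdict: the first failing condition is stationarity -> stat.

stat


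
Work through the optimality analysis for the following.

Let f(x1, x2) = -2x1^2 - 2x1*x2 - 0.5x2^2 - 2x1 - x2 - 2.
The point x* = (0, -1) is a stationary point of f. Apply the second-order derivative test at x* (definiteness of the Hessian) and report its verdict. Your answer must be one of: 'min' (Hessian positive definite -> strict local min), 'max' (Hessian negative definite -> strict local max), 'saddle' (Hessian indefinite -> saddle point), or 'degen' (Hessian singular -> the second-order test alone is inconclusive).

Compute the Hessian H = grad^2 f:
  H = [[-4, -2], [-2, -1]]
Verify stationarity: grad f(x*) = H x* + g = (0, 0).
Eigenvalues of H: -5, 0.
H has a zero eigenvalue (singular; negative semidefinite but not definite), so H is neither positive definite, negative definite, nor indefinite. The second-order test alone is inconclusive -> degen.
(Indeed, f is constant along the null direction of H through x*, so x* is not a strict local extremum.)

degen


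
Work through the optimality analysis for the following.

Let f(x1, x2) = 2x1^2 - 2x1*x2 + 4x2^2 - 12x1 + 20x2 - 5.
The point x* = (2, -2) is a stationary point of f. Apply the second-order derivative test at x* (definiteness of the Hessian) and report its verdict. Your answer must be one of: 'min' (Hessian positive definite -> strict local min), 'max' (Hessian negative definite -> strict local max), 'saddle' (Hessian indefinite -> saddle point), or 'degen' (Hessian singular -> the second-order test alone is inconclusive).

Compute the Hessian H = grad^2 f:
  H = [[4, -2], [-2, 8]]
Verify stationarity: grad f(x*) = H x* + g = (0, 0).
Eigenvalues of H: 3.1716, 8.8284.
Both eigenvalues > 0, so H is positive definite -> x* is a strict local min.

min


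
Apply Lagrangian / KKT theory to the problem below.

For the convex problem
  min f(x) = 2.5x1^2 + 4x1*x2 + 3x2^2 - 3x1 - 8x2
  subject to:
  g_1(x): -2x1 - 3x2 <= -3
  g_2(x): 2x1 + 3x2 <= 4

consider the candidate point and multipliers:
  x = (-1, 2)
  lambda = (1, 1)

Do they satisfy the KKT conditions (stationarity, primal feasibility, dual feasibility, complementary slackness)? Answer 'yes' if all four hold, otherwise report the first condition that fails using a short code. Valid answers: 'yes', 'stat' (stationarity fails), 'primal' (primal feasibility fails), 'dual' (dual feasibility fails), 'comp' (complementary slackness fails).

Gradient of f: grad f(x) = Q x + c = (0, 0)
Constraint values g_i(x) = a_i^T x - b_i:
  g_1((-1, 2)) = -1
  g_2((-1, 2)) = 0
Stationarity residual: grad f(x) + sum_i lambda_i a_i = (0, 0)
  -> stationarity OK
Primal feasibility (all g_i <= 0): OK
Dual feasibility (all lambda_i >= 0): OK
Complementary slackness (lambda_i * g_i(x) = 0 for all i): FAILS

Verdict: the first failing condition is complementary_slackness -> comp.

comp


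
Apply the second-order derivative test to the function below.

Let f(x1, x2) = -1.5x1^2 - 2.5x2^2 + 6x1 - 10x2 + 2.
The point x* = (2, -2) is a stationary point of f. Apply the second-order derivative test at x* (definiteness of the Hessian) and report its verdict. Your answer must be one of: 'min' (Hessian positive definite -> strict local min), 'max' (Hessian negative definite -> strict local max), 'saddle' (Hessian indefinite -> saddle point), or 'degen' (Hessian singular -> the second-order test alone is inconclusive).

Compute the Hessian H = grad^2 f:
  H = [[-3, 0], [0, -5]]
Verify stationarity: grad f(x*) = H x* + g = (0, 0).
Eigenvalues of H: -5, -3.
Both eigenvalues < 0, so H is negative definite -> x* is a strict local max.

max


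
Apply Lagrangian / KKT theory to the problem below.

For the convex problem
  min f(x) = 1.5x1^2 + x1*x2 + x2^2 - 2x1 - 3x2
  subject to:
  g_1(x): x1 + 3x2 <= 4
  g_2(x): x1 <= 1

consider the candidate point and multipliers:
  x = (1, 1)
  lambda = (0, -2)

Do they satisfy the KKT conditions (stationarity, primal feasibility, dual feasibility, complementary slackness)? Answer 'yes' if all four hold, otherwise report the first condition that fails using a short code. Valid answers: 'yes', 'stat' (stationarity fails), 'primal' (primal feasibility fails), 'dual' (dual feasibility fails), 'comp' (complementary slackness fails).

Gradient of f: grad f(x) = Q x + c = (2, 0)
Constraint values g_i(x) = a_i^T x - b_i:
  g_1((1, 1)) = 0
  g_2((1, 1)) = 0
Stationarity residual: grad f(x) + sum_i lambda_i a_i = (0, 0)
  -> stationarity OK
Primal feasibility (all g_i <= 0): OK
Dual feasibility (all lambda_i >= 0): FAILS
Complementary slackness (lambda_i * g_i(x) = 0 for all i): OK

Verdict: the first failing condition is dual_feasibility -> dual.

dual


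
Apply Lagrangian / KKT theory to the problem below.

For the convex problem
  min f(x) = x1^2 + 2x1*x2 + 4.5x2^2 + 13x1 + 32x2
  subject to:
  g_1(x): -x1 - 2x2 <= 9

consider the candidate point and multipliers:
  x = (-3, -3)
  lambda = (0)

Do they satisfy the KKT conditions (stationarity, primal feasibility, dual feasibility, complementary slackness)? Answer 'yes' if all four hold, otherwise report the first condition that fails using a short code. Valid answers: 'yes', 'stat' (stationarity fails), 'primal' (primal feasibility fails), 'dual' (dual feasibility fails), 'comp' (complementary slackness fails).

Gradient of f: grad f(x) = Q x + c = (1, -1)
Constraint values g_i(x) = a_i^T x - b_i:
  g_1((-3, -3)) = 0
Stationarity residual: grad f(x) + sum_i lambda_i a_i = (1, -1)
  -> stationarity FAILS
Primal feasibility (all g_i <= 0): OK
Dual feasibility (all lambda_i >= 0): OK
Complementary slackness (lambda_i * g_i(x) = 0 for all i): OK

Verdict: the first failing condition is stationarity -> stat.

stat


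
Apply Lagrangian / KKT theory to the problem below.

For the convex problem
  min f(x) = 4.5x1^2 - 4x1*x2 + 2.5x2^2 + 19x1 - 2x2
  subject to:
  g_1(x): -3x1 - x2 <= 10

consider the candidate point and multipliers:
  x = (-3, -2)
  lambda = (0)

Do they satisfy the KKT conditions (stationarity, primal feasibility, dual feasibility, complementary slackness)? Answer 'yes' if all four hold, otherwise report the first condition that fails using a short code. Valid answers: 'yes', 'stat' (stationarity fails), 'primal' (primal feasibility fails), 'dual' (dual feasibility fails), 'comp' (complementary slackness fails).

Gradient of f: grad f(x) = Q x + c = (0, 0)
Constraint values g_i(x) = a_i^T x - b_i:
  g_1((-3, -2)) = 1
Stationarity residual: grad f(x) + sum_i lambda_i a_i = (0, 0)
  -> stationarity OK
Primal feasibility (all g_i <= 0): FAILS
Dual feasibility (all lambda_i >= 0): OK
Complementary slackness (lambda_i * g_i(x) = 0 for all i): OK

Verdict: the first failing condition is primal_feasibility -> primal.

primal


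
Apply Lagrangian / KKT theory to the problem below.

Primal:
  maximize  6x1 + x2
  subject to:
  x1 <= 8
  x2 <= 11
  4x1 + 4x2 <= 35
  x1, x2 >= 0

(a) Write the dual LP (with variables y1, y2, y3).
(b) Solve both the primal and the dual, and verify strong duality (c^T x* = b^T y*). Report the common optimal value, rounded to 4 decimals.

The standard primal-dual pair for 'max c^T x s.t. A x <= b, x >= 0' is:
  Dual:  min b^T y  s.t.  A^T y >= c,  y >= 0.

So the dual LP is:
  minimize  8y1 + 11y2 + 35y3
  subject to:
    y1 + 4y3 >= 6
    y2 + 4y3 >= 1
    y1, y2, y3 >= 0

Solving the primal: x* = (8, 0.75).
  primal value c^T x* = 48.75.
Solving the dual: y* = (5, 0, 0.25).
  dual value b^T y* = 48.75.
Strong duality: c^T x* = b^T y*. Confirmed.

48.75


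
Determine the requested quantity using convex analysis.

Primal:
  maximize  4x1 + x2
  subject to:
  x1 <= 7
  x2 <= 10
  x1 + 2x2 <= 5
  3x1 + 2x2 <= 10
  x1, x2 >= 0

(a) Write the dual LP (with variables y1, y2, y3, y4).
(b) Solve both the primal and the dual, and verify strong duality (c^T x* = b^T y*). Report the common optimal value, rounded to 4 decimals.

The standard primal-dual pair for 'max c^T x s.t. A x <= b, x >= 0' is:
  Dual:  min b^T y  s.t.  A^T y >= c,  y >= 0.

So the dual LP is:
  minimize  7y1 + 10y2 + 5y3 + 10y4
  subject to:
    y1 + y3 + 3y4 >= 4
    y2 + 2y3 + 2y4 >= 1
    y1, y2, y3, y4 >= 0

Solving the primal: x* = (3.3333, 0).
  primal value c^T x* = 13.3333.
Solving the dual: y* = (0, 0, 0, 1.3333).
  dual value b^T y* = 13.3333.
Strong duality: c^T x* = b^T y*. Confirmed.

13.3333


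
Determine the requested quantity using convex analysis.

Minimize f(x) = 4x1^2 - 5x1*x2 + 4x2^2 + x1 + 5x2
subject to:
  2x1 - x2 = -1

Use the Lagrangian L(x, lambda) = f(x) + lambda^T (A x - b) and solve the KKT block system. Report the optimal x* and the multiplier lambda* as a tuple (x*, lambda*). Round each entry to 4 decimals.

Form the Lagrangian:
  L(x, lambda) = (1/2) x^T Q x + c^T x + lambda^T (A x - b)
Stationarity (grad_x L = 0): Q x + c + A^T lambda = 0.
Primal feasibility: A x = b.

This gives the KKT block system:
  [ Q   A^T ] [ x     ]   [-c ]
  [ A    0  ] [ lambda ] = [ b ]

Solving the linear system:
  x*      = (-1.1, -1.2)
  lambda* = (0.9)
  f(x*)   = -3.1

x* = (-1.1, -1.2), lambda* = (0.9)


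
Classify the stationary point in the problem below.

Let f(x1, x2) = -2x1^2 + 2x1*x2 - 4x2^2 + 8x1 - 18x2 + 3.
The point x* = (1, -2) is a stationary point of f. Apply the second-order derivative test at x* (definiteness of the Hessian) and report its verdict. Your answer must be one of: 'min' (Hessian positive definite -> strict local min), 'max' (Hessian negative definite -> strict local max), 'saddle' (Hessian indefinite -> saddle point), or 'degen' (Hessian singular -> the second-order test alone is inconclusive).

Compute the Hessian H = grad^2 f:
  H = [[-4, 2], [2, -8]]
Verify stationarity: grad f(x*) = H x* + g = (0, 0).
Eigenvalues of H: -8.8284, -3.1716.
Both eigenvalues < 0, so H is negative definite -> x* is a strict local max.

max


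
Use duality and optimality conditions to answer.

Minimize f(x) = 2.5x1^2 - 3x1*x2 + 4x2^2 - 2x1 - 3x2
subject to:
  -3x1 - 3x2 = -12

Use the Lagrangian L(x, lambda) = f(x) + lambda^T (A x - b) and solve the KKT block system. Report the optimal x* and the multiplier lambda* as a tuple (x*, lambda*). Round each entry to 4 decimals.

Form the Lagrangian:
  L(x, lambda) = (1/2) x^T Q x + c^T x + lambda^T (A x - b)
Stationarity (grad_x L = 0): Q x + c + A^T lambda = 0.
Primal feasibility: A x = b.

This gives the KKT block system:
  [ Q   A^T ] [ x     ]   [-c ]
  [ A    0  ] [ lambda ] = [ b ]

Solving the linear system:
  x*      = (2.2632, 1.7368)
  lambda* = (1.3684)
  f(x*)   = 3.3421

x* = (2.2632, 1.7368), lambda* = (1.3684)


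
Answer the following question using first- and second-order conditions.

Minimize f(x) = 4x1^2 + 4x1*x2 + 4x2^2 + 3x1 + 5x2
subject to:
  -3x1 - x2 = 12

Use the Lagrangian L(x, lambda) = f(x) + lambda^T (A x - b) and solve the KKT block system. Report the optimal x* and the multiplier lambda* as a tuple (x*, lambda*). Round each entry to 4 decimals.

Form the Lagrangian:
  L(x, lambda) = (1/2) x^T Q x + c^T x + lambda^T (A x - b)
Stationarity (grad_x L = 0): Q x + c + A^T lambda = 0.
Primal feasibility: A x = b.

This gives the KKT block system:
  [ Q   A^T ] [ x     ]   [-c ]
  [ A    0  ] [ lambda ] = [ b ]

Solving the linear system:
  x*      = (-4.0714, 0.2143)
  lambda* = (-9.5714)
  f(x*)   = 51.8571

x* = (-4.0714, 0.2143), lambda* = (-9.5714)


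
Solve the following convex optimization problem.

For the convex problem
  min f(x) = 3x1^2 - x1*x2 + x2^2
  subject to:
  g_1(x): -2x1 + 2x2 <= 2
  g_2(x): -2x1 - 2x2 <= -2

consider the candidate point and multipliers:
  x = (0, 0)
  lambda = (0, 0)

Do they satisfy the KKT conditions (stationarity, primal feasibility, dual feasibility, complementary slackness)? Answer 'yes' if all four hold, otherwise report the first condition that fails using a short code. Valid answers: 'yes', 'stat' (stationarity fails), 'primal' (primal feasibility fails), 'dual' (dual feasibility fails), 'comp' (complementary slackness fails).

Gradient of f: grad f(x) = Q x + c = (0, 0)
Constraint values g_i(x) = a_i^T x - b_i:
  g_1((0, 0)) = -2
  g_2((0, 0)) = 2
Stationarity residual: grad f(x) + sum_i lambda_i a_i = (0, 0)
  -> stationarity OK
Primal feasibility (all g_i <= 0): FAILS
Dual feasibility (all lambda_i >= 0): OK
Complementary slackness (lambda_i * g_i(x) = 0 for all i): OK

Verdict: the first failing condition is primal_feasibility -> primal.

primal


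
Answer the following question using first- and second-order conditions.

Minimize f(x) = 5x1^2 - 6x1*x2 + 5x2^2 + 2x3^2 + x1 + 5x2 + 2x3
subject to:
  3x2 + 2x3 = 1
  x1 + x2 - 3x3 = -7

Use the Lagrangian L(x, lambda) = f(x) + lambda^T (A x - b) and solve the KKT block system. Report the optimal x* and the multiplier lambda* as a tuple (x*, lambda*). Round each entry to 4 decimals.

Form the Lagrangian:
  L(x, lambda) = (1/2) x^T Q x + c^T x + lambda^T (A x - b)
Stationarity (grad_x L = 0): Q x + c + A^T lambda = 0.
Primal feasibility: A x = b.

This gives the KKT block system:
  [ Q   A^T ] [ x     ]   [-c ]
  [ A    0  ] [ lambda ] = [ b ]

Solving the linear system:
  x*      = (-0.8303, -0.849, 1.7735)
  lambda* = (-1.2335, 2.209)
  f(x*)   = 7.5842

x* = (-0.8303, -0.849, 1.7735), lambda* = (-1.2335, 2.209)


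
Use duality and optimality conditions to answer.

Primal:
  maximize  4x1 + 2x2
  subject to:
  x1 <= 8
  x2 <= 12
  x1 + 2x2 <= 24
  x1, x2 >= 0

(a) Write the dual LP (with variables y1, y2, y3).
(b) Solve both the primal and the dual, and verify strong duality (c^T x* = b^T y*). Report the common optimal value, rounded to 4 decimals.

The standard primal-dual pair for 'max c^T x s.t. A x <= b, x >= 0' is:
  Dual:  min b^T y  s.t.  A^T y >= c,  y >= 0.

So the dual LP is:
  minimize  8y1 + 12y2 + 24y3
  subject to:
    y1 + y3 >= 4
    y2 + 2y3 >= 2
    y1, y2, y3 >= 0

Solving the primal: x* = (8, 8).
  primal value c^T x* = 48.
Solving the dual: y* = (3, 0, 1).
  dual value b^T y* = 48.
Strong duality: c^T x* = b^T y*. Confirmed.

48


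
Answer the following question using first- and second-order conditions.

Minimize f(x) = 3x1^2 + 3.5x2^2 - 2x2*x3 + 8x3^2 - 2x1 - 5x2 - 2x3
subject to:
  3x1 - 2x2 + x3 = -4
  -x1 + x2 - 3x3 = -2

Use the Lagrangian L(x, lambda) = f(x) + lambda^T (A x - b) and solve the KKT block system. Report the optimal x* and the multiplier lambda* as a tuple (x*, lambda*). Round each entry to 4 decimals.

Form the Lagrangian:
  L(x, lambda) = (1/2) x^T Q x + c^T x + lambda^T (A x - b)
Stationarity (grad_x L = 0): Q x + c + A^T lambda = 0.
Primal feasibility: A x = b.

This gives the KKT block system:
  [ Q   A^T ] [ x     ]   [-c ]
  [ A    0  ] [ lambda ] = [ b ]

Solving the linear system:
  x*      = (-0.8522, 1.4364, 1.4296)
  lambda* = (4.9175, 7.6392)
  f(x*)   = 13.3058

x* = (-0.8522, 1.4364, 1.4296), lambda* = (4.9175, 7.6392)


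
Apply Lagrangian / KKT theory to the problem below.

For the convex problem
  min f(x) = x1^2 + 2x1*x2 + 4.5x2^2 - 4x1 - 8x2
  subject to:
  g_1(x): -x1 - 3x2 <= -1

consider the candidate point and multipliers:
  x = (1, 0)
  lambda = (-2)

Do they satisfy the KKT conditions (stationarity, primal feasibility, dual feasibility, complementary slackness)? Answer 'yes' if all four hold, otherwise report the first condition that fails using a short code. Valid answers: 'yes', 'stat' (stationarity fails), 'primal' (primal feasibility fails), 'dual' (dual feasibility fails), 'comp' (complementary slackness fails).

Gradient of f: grad f(x) = Q x + c = (-2, -6)
Constraint values g_i(x) = a_i^T x - b_i:
  g_1((1, 0)) = 0
Stationarity residual: grad f(x) + sum_i lambda_i a_i = (0, 0)
  -> stationarity OK
Primal feasibility (all g_i <= 0): OK
Dual feasibility (all lambda_i >= 0): FAILS
Complementary slackness (lambda_i * g_i(x) = 0 for all i): OK

Verdict: the first failing condition is dual_feasibility -> dual.

dual


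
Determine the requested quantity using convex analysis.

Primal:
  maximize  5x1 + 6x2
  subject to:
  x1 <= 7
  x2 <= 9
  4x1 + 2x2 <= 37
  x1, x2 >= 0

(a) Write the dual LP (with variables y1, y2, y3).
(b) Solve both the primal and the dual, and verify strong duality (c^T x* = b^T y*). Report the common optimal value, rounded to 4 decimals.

The standard primal-dual pair for 'max c^T x s.t. A x <= b, x >= 0' is:
  Dual:  min b^T y  s.t.  A^T y >= c,  y >= 0.

So the dual LP is:
  minimize  7y1 + 9y2 + 37y3
  subject to:
    y1 + 4y3 >= 5
    y2 + 2y3 >= 6
    y1, y2, y3 >= 0

Solving the primal: x* = (4.75, 9).
  primal value c^T x* = 77.75.
Solving the dual: y* = (0, 3.5, 1.25).
  dual value b^T y* = 77.75.
Strong duality: c^T x* = b^T y*. Confirmed.

77.75
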